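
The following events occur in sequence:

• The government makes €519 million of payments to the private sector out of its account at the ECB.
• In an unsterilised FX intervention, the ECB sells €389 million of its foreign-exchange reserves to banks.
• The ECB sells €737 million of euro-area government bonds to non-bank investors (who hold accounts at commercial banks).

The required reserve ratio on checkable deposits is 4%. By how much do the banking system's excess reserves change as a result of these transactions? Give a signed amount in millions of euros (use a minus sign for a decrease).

Government spending €519 million: reserves +€519M, deposits +€519M.
FX sale €389 million: reserves −€389M, deposits 0.
Asset sale (to non-banks) €737 million: reserves −€737M, deposits −€737M.
Totals: Δreserves = −€607M, Δdeposits = −€218M.
Δrequired reserves = 4% × −€218M = −€8.72M.
Δexcess reserves = Δreserves − Δrequired = −€607M − (−€8.72M) = -€598.28 million.

-€598.28 million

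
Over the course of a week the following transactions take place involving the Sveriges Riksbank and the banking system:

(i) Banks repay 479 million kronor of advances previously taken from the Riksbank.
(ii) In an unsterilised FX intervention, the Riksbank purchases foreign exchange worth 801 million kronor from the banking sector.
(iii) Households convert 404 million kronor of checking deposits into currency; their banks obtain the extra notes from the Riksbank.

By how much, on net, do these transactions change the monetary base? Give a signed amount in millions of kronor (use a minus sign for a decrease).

Discount-window repayment 479 million kronor: Riksbank balance sheet contracts → −479M.
FX purchase 801 million kronor: Riksbank balance sheet expands → +801M.
Currency withdrawal 404 million kronor: just a shift between currency and reserves — both are base money → 0.
Net: −479 + 801 + 0 = +322 million.

+322 million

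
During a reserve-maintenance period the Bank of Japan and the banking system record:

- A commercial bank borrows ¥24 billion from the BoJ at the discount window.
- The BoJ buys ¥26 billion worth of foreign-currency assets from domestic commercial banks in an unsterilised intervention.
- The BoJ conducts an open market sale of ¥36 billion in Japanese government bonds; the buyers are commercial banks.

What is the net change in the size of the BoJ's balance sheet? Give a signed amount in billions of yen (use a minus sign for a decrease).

+¥14 billion

BoJ balance sheet:
  Assets:      Securities −¥36B, Loans to banks +¥24B, Foreign assets +¥26B
  Liabilities: Bank reserves +¥14B
Change in total BoJ assets = +¥14 billion.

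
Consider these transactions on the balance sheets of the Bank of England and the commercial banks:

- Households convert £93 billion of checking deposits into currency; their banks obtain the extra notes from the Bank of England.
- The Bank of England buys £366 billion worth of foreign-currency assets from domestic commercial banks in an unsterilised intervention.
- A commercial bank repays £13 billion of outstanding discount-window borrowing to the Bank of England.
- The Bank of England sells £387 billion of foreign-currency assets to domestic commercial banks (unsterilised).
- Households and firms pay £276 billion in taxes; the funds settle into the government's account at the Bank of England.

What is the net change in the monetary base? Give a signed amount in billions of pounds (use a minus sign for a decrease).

-£310 billion

Currency withdrawal £93 billion: just a shift between currency and reserves — both are base money → 0.
FX purchase £366 billion: Bank of England balance sheet expands → +£366B.
Discount-window repayment £13 billion: Bank of England balance sheet contracts → −£13B.
FX sale £387 billion: Bank of England balance sheet contracts → −£387B.
Government account inflow £276 billion: reserves shift to a non-base liability → −£276B.
Net: 0 + 366 − 13 − 387 − 276 = -£310 billion.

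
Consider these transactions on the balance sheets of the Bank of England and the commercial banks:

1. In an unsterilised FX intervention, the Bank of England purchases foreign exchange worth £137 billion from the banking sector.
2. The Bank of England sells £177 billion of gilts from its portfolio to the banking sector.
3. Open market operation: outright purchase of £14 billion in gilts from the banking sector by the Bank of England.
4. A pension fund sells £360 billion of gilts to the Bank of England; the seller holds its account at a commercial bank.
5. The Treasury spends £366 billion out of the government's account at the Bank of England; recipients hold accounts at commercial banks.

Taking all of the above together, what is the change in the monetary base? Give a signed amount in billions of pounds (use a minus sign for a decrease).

+£700 billion

Bank of England balance sheet:
  Assets:      Securities +£197B, Foreign assets +£137B
  Liabilities: Bank reserves +£700B, Government deposits −£366B
Commercial banking system:
  Assets:      Reserves at CB +£700B, Securities +£163B, Foreign assets −£137B
  Liabilities: Checkable deposits +£726B
Monetary base = currency + reserves: 0 + (+£700B) = +£700 billion.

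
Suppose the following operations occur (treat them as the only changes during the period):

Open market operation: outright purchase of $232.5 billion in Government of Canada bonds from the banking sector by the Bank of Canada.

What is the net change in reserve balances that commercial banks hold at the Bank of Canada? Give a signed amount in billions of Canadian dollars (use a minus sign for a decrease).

+$232.5 billion

OMO purchase (from banks) $232.5 billion: the Bank of Canada pays by crediting reserve accounts → +$232.5B.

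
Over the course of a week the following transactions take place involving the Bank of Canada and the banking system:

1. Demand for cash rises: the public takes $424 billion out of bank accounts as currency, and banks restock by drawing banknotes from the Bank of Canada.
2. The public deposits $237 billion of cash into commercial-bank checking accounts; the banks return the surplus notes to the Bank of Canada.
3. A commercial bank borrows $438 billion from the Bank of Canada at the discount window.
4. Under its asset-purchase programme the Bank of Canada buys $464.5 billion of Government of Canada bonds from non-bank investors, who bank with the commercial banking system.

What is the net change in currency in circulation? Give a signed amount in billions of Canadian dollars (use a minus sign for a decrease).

+$187 billion

Bank of Canada balance sheet:
  Assets:      Securities +$464.5B, Loans to banks +$438B
  Liabilities: Bank reserves +$715.5B, Currency in circulation +$187B
Commercial banking system:
  Assets:      Reserves at CB +$715.5B
  Liabilities: Checkable deposits +$277.5B, Borrowings from CB +$438B
So the change in currency in circulation is +$187 billion.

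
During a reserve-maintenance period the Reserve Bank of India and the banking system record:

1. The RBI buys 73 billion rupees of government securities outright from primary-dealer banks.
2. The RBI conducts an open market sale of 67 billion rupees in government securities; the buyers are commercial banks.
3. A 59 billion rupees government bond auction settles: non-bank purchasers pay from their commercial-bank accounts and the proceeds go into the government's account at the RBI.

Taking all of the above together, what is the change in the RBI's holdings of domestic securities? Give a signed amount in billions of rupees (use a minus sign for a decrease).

+6 billion

RBI balance sheet:
  Assets:      Securities +6B
  Liabilities: Bank reserves −53B, Government deposits +59B
Commercial banking system:
  Assets:      Reserves at CB −53B, Securities −6B
  Liabilities: Checkable deposits −59B
So the change in the RBI's holdings of domestic securities is +6 billion.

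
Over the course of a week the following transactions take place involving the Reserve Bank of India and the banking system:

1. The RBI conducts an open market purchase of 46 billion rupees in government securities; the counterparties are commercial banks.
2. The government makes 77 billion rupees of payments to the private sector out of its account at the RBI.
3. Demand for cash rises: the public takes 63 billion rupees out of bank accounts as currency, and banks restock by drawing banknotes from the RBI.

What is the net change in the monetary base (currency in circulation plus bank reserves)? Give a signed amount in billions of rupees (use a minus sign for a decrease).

+123 billion

OMO purchase (from banks) 46 billion rupees: RBI balance sheet expands → +46B.
Government spending 77 billion rupees: a non-base liability converts back to reserves → +77B.
Currency withdrawal 63 billion rupees: just a shift between currency and reserves — both are base money → 0.
Net: 46 + 77 + 0 = +123 billion.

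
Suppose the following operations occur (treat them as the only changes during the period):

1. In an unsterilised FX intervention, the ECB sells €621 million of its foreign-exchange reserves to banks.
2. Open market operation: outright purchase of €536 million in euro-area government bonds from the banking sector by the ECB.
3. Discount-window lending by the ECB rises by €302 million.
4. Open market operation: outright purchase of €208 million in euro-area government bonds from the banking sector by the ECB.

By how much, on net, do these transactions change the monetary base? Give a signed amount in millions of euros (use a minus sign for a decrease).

ECB balance sheet:
  Assets:      Securities +€744M, Loans to banks +€302M, Foreign assets −€621M
  Liabilities: Bank reserves +€425M
Commercial banking system:
  Assets:      Reserves at CB +€425M, Securities −€744M, Foreign assets +€621M
  Liabilities: Borrowings from CB +€302M
Monetary base = currency + reserves: 0 + (+€425M) = +€425 million.

+€425 million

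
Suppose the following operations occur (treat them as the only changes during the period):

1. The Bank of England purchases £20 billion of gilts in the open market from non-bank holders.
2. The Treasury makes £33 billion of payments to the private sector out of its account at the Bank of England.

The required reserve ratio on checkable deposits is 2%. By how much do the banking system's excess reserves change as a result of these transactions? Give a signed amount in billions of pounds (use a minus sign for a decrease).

+£51.94 billion

Asset purchase (from non-banks) £20 billion: reserves +£20B, deposits +£20B.
Government spending £33 billion: reserves +£33B, deposits +£33B.
Totals: Δreserves = +£53B, Δdeposits = +£53B.
Δrequired reserves = 2% × +£53B = +£1.06B.
Δexcess reserves = Δreserves − Δrequired = +£53B − (+£1.06B) = +£51.94 billion.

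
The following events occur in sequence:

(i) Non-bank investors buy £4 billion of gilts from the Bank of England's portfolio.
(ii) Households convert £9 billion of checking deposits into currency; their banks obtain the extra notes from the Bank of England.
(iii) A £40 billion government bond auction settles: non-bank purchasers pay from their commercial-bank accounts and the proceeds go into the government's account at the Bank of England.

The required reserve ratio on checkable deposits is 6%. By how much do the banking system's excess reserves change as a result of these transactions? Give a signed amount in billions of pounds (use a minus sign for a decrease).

Asset sale (to non-banks) £4 billion: reserves −£4B, deposits −£4B.
Currency withdrawal £9 billion: reserves −£9B, deposits −£9B.
Government account inflow £40 billion: reserves −£40B, deposits −£40B.
Totals: Δreserves = −£53B, Δdeposits = −£53B.
Δrequired reserves = 6% × −£53B = −£3.18B.
Δexcess reserves = Δreserves − Δrequired = −£53B − (−£3.18B) = -£49.82 billion.

-£49.82 billion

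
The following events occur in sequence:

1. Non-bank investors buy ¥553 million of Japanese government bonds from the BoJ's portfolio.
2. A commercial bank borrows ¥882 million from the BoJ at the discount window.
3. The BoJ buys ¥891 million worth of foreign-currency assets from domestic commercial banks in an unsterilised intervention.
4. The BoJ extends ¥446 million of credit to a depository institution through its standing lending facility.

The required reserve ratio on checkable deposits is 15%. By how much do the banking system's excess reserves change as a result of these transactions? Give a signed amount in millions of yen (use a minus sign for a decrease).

+¥1748.95 million

Asset sale (to non-banks) ¥553 million: reserves −¥553M, deposits −¥553M.
Discount-window loan ¥882 million: reserves +¥882M, deposits 0.
FX purchase ¥891 million: reserves +¥891M, deposits 0.
Discount-window loan ¥446 million: reserves +¥446M, deposits 0.
Totals: Δreserves = +¥1666M, Δdeposits = −¥553M.
Δrequired reserves = 15% × −¥553M = −¥82.95M.
Δexcess reserves = Δreserves − Δrequired = +¥1666M − (−¥82.95M) = +¥1748.95 million.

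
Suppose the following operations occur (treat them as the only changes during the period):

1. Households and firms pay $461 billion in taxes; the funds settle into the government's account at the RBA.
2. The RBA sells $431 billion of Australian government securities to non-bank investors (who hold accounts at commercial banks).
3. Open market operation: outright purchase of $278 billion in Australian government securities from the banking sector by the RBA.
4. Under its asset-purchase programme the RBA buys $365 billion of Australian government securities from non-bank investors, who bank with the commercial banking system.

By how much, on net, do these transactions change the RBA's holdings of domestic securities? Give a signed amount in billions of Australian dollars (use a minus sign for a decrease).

RBA balance sheet:
  Assets:      Securities +$212B
  Liabilities: Bank reserves −$249B, Government deposits +$461B
So the change in the RBA's holdings of domestic securities is +$212 billion.

+$212 billion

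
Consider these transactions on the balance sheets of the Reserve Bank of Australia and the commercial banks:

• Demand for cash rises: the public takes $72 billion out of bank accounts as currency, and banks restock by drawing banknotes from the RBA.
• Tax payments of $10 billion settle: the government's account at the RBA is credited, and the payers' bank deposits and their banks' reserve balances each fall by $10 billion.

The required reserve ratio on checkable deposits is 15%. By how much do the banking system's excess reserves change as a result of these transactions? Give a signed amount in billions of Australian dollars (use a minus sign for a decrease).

Currency withdrawal $72 billion: reserves −$72B, deposits −$72B.
Government account inflow $10 billion: reserves −$10B, deposits −$10B.
Totals: Δreserves = −$82B, Δdeposits = −$82B.
Δrequired reserves = 15% × −$82B = −$12.3B.
Δexcess reserves = Δreserves − Δrequired = −$82B − (−$12.3B) = -$69.7 billion.

-$69.7 billion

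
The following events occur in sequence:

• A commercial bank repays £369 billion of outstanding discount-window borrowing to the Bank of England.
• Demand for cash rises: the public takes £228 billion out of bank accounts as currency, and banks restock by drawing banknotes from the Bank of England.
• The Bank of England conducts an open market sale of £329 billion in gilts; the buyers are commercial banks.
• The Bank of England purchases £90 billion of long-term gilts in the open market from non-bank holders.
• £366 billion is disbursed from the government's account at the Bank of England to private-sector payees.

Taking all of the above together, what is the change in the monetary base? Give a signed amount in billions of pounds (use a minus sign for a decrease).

Bank of England balance sheet:
  Assets:      Securities −£239B, Loans to banks −£369B
  Liabilities: Bank reserves −£470B, Currency in circulation +£228B, Government deposits −£366B
Commercial banking system:
  Assets:      Reserves at CB −£470B, Securities +£329B
  Liabilities: Checkable deposits +£228B, Borrowings from CB −£369B
Monetary base = currency + reserves: +£228B + (−£470B) = -£242 billion.

-£242 billion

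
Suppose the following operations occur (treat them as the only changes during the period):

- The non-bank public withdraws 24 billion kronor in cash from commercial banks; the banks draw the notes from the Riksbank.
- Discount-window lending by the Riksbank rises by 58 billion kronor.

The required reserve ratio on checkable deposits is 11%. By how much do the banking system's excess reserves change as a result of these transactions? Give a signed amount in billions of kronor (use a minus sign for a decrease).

+36.64 billion

Currency withdrawal 24 billion kronor: reserves −24B, deposits −24B.
Discount-window loan 58 billion kronor: reserves +58B, deposits 0.
Totals: Δreserves = +34B, Δdeposits = −24B.
Δrequired reserves = 11% × −24B = −2.64B.
Δexcess reserves = Δreserves − Δrequired = +34B − (−2.64B) = +36.64 billion.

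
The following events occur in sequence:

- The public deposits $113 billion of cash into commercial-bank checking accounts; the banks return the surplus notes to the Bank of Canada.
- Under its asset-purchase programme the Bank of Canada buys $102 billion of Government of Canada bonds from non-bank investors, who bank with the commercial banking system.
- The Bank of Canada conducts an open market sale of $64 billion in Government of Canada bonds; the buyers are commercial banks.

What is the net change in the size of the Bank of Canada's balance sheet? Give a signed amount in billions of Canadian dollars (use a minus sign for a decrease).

Bank of Canada balance sheet:
  Assets:      Securities +$38B
  Liabilities: Bank reserves +$151B, Currency in circulation −$113B
Change in total Bank of Canada assets = +$38 billion.

+$38 billion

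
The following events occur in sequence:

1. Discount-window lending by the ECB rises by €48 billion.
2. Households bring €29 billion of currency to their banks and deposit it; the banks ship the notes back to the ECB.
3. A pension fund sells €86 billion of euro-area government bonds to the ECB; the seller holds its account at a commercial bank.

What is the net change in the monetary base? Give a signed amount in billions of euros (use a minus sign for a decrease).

ECB balance sheet:
  Assets:      Securities +€86B, Loans to banks +€48B
  Liabilities: Bank reserves +€163B, Currency in circulation −€29B
Monetary base = currency + reserves: −€29B + (+€163B) = +€134 billion.

+€134 billion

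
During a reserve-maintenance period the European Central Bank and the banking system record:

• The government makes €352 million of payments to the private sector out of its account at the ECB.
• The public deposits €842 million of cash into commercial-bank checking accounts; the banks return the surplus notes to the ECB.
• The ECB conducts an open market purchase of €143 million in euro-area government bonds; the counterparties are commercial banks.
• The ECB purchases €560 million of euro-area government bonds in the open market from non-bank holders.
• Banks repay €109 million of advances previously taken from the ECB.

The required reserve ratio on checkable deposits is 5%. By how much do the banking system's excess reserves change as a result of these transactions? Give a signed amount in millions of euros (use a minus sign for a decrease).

+€1700.3 million

Government spending €352 million: reserves +€352M, deposits +€352M.
Currency deposit €842 million: reserves +€842M, deposits +€842M.
OMO purchase (from banks) €143 million: reserves +€143M, deposits 0.
Asset purchase (from non-banks) €560 million: reserves +€560M, deposits +€560M.
Discount-window repayment €109 million: reserves −€109M, deposits 0.
Totals: Δreserves = +€1788M, Δdeposits = +€1754M.
Δrequired reserves = 5% × +€1754M = +€87.7M.
Δexcess reserves = Δreserves − Δrequired = +€1788M − (+€87.7M) = +€1700.3 million.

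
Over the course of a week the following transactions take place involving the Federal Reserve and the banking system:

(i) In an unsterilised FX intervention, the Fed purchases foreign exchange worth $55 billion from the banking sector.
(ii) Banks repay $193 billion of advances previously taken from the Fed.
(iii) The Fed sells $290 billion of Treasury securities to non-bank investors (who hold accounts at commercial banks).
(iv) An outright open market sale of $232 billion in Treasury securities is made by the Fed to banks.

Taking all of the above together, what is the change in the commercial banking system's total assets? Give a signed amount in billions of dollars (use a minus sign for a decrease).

FX purchase $55 billion: just an asset swap on bank balance sheets → 0.
Discount-window repayment $193 billion: bank balance sheets shrink → −$193B.
Asset sale (to non-banks) $290 billion: bank balance sheets shrink → −$290B.
OMO sale (to banks) $232 billion: just an asset swap on bank balance sheets → 0.
Net: 0 − 193 − 290 + 0 = -$483 billion.

-$483 billion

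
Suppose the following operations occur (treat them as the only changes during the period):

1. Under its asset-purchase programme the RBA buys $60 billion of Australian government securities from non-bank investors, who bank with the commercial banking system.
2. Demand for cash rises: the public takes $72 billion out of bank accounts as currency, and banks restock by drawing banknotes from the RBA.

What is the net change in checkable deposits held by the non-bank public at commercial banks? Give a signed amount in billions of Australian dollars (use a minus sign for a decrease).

-$12 billion

Asset purchase (from non-banks) $60 billion: non-bank counterparties' bank balances rise → +$60B.
Currency withdrawal $72 billion: non-bank counterparties' bank balances fall → −$72B.
Net: 60 − 72 = -$12 billion.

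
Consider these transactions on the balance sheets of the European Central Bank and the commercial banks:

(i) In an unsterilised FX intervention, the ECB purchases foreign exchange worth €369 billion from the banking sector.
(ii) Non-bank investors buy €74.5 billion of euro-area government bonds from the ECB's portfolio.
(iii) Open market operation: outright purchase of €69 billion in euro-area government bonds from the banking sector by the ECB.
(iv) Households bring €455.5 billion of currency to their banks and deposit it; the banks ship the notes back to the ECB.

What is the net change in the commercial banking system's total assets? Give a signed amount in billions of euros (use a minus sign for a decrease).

+€381 billion

FX purchase €369 billion: just an asset swap on bank balance sheets → 0.
Asset sale (to non-banks) €74.5 billion: bank balance sheets shrink → −€74.5B.
OMO purchase (from banks) €69 billion: just an asset swap on bank balance sheets → 0.
Currency deposit €455.5 billion: bank balance sheets expand → +€455.5B.
Net: 0 − 74.5 + 0 + 455.5 = +€381 billion.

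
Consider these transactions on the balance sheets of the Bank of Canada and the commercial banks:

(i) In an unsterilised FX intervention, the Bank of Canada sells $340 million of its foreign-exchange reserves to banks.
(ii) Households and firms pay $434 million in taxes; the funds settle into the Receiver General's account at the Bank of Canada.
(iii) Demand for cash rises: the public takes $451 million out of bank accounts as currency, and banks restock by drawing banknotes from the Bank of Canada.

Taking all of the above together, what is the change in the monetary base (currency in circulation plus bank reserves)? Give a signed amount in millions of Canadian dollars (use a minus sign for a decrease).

-$774 million

FX sale $340 million: Bank of Canada balance sheet contracts → −$340M.
Government account inflow $434 million: reserves shift to a non-base liability → −$434M.
Currency withdrawal $451 million: just a shift between currency and reserves — both are base money → 0.
Net: −340 − 434 + 0 = -$774 million.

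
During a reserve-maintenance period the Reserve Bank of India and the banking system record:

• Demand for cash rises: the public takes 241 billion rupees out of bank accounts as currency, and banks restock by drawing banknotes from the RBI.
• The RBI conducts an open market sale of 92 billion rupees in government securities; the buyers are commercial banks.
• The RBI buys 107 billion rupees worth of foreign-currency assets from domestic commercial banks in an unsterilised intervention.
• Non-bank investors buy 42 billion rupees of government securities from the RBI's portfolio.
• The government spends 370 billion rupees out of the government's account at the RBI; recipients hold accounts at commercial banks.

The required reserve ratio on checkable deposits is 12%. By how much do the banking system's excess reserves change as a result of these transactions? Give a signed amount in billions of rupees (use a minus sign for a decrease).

Currency withdrawal 241 billion rupees: reserves −241B, deposits −241B.
OMO sale (to banks) 92 billion rupees: reserves −92B, deposits 0.
FX purchase 107 billion rupees: reserves +107B, deposits 0.
Asset sale (to non-banks) 42 billion rupees: reserves −42B, deposits −42B.
Government spending 370 billion rupees: reserves +370B, deposits +370B.
Totals: Δreserves = +102B, Δdeposits = +87B.
Δrequired reserves = 12% × +87B = +10.44B.
Δexcess reserves = Δreserves − Δrequired = +102B − (+10.44B) = +91.56 billion.

+91.56 billion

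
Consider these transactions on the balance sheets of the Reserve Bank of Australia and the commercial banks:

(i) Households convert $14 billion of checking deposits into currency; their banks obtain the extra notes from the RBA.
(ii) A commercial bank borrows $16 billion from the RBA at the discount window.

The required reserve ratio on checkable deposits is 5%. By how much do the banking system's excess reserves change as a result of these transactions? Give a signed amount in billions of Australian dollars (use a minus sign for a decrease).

Currency withdrawal $14 billion: reserves −$14B, deposits −$14B.
Discount-window loan $16 billion: reserves +$16B, deposits 0.
Totals: Δreserves = +$2B, Δdeposits = −$14B.
Δrequired reserves = 5% × −$14B = −$0.7B.
Δexcess reserves = Δreserves − Δrequired = +$2B − (−$0.7B) = +$2.7 billion.

+$2.7 billion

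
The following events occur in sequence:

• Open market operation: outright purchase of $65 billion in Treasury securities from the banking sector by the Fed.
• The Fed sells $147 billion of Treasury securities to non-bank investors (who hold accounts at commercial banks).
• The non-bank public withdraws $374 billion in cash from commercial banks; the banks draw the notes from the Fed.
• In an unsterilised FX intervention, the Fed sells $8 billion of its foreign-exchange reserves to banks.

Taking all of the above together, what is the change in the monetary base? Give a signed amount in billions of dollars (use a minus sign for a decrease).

-$90 billion

OMO purchase (from banks) $65 billion: Fed balance sheet expands → +$65B.
Asset sale (to non-banks) $147 billion: Fed balance sheet contracts → −$147B.
Currency withdrawal $374 billion: just a shift between currency and reserves — both are base money → 0.
FX sale $8 billion: Fed balance sheet contracts → −$8B.
Net: 65 − 147 + 0 − 8 = -$90 billion.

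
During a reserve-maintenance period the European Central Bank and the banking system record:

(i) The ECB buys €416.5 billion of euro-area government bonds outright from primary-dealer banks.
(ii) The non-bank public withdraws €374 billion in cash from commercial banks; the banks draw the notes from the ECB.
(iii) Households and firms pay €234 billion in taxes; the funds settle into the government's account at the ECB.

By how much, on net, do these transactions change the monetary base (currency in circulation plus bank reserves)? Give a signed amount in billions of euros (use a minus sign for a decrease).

+€182.5 billion

OMO purchase (from banks) €416.5 billion: ECB balance sheet expands → +€416.5B.
Currency withdrawal €374 billion: just a shift between currency and reserves — both are base money → 0.
Government account inflow €234 billion: reserves shift to a non-base liability → −€234B.
Net: 416.5 + 0 − 234 = +€182.5 billion.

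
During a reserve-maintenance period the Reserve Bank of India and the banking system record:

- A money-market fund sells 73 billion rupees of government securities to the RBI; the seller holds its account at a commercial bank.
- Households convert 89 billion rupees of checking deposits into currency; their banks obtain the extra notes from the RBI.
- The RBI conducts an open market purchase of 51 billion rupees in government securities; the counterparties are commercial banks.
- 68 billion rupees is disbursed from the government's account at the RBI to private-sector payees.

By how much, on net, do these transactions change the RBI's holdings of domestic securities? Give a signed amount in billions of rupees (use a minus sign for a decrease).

+124 billion

RBI balance sheet:
  Assets:      Securities +124B
  Liabilities: Bank reserves +103B, Currency in circulation +89B, Government deposits −68B
Commercial banking system:
  Assets:      Reserves at CB +103B, Securities −51B
  Liabilities: Checkable deposits +52B
So the change in the RBI's holdings of domestic securities is +124 billion.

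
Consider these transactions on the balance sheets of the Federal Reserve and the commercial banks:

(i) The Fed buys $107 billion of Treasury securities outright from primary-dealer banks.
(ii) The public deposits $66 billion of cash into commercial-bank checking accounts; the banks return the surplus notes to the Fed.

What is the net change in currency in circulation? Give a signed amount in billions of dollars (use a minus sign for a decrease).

-$66 billion

Fed balance sheet:
  Assets:      Securities +$107B
  Liabilities: Bank reserves +$173B, Currency in circulation −$66B
Commercial banking system:
  Assets:      Reserves at CB +$173B, Securities −$107B
  Liabilities: Checkable deposits +$66B
So the change in currency in circulation is -$66 billion.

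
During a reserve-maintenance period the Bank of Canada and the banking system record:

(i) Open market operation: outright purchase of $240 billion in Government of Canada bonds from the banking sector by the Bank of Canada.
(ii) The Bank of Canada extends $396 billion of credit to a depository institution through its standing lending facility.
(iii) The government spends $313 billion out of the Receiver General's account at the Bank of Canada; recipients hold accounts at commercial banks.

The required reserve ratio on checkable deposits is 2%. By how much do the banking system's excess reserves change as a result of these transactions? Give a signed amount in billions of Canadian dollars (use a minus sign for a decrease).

OMO purchase (from banks) $240 billion: reserves +$240B, deposits 0.
Discount-window loan $396 billion: reserves +$396B, deposits 0.
Government spending $313 billion: reserves +$313B, deposits +$313B.
Totals: Δreserves = +$949B, Δdeposits = +$313B.
Δrequired reserves = 2% × +$313B = +$6.26B.
Δexcess reserves = Δreserves − Δrequired = +$949B − (+$6.26B) = +$942.74 billion.

+$942.74 billion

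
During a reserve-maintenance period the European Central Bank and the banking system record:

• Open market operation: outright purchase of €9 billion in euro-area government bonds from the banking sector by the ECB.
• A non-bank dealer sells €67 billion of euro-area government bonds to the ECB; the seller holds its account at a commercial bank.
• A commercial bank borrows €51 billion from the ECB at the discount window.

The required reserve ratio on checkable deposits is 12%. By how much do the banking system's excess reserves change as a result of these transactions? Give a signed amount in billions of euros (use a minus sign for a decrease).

+€118.96 billion

OMO purchase (from banks) €9 billion: reserves +€9B, deposits 0.
Asset purchase (from non-banks) €67 billion: reserves +€67B, deposits +€67B.
Discount-window loan €51 billion: reserves +€51B, deposits 0.
Totals: Δreserves = +€127B, Δdeposits = +€67B.
Δrequired reserves = 12% × +€67B = +€8.04B.
Δexcess reserves = Δreserves − Δrequired = +€127B − (+€8.04B) = +€118.96 billion.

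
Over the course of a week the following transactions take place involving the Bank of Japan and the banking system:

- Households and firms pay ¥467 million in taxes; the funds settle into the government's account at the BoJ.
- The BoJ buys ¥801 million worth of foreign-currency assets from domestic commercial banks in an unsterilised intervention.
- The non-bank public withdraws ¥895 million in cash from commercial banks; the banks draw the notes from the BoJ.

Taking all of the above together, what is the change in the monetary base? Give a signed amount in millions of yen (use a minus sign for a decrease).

+¥334 million

Government account inflow ¥467 million: reserves shift to a non-base liability → −¥467M.
FX purchase ¥801 million: BoJ balance sheet expands → +¥801M.
Currency withdrawal ¥895 million: just a shift between currency and reserves — both are base money → 0.
Net: −467 + 801 + 0 = +¥334 million.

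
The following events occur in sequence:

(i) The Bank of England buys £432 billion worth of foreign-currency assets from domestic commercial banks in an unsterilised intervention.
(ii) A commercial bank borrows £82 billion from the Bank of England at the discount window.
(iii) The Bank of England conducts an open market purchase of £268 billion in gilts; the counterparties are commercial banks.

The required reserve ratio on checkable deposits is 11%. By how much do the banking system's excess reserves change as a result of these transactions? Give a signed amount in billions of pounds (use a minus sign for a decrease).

FX purchase £432 billion: reserves +£432B, deposits 0.
Discount-window loan £82 billion: reserves +£82B, deposits 0.
OMO purchase (from banks) £268 billion: reserves +£268B, deposits 0.
Totals: Δreserves = +£782B, Δdeposits = 0.
Δrequired reserves = 11% × 0 = 0.
Δexcess reserves = Δreserves − Δrequired = +£782B − (0) = +£782 billion.

+£782 billion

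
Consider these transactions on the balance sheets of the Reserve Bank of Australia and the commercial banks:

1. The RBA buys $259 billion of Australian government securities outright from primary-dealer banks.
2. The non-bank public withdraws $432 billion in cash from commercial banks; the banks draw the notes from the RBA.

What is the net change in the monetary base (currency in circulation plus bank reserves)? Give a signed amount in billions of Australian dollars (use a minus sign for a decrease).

OMO purchase (from banks) $259 billion: RBA balance sheet expands → +$259B.
Currency withdrawal $432 billion: just a shift between currency and reserves — both are base money → 0.
Net: 259 + 0 = +$259 billion.

+$259 billion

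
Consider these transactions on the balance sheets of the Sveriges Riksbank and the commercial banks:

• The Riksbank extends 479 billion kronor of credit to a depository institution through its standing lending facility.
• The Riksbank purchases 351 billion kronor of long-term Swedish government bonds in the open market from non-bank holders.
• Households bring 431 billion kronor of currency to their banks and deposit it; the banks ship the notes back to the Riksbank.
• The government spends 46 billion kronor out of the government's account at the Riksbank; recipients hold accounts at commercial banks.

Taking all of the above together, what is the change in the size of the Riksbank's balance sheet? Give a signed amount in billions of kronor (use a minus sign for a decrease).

Discount-window loan 479 billion kronor: a Riksbank asset is acquired → +479B.
Asset purchase (from non-banks) 351 billion kronor: a Riksbank asset is acquired → +351B.
Currency deposit 431 billion kronor: only the composition of liabilities changes → 0.
Government spending 46 billion kronor: only the composition of liabilities changes → 0.
Net: 479 + 351 + 0 + 0 = +830 billion.

+830 billion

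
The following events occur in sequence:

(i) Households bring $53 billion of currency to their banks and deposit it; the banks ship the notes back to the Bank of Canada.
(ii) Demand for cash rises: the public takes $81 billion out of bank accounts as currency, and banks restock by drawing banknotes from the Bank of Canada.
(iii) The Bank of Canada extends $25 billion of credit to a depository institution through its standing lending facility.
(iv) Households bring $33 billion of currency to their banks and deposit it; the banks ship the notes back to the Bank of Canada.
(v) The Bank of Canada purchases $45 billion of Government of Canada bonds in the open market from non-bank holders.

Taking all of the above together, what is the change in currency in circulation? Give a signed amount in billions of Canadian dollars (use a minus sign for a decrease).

-$5 billion

Bank of Canada balance sheet:
  Assets:      Securities +$45B, Loans to banks +$25B
  Liabilities: Bank reserves +$75B, Currency in circulation −$5B
So the change in currency in circulation is -$5 billion.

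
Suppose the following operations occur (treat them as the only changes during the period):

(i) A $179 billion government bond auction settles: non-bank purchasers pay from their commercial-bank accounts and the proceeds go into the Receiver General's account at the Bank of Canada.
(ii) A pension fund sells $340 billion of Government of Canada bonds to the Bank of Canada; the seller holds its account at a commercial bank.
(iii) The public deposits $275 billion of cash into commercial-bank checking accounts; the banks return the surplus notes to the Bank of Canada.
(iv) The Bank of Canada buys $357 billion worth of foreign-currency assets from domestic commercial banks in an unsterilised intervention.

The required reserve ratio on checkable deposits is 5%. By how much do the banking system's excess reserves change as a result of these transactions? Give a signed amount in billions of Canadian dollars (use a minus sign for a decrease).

+$771.2 billion

Government account inflow $179 billion: reserves −$179B, deposits −$179B.
Asset purchase (from non-banks) $340 billion: reserves +$340B, deposits +$340B.
Currency deposit $275 billion: reserves +$275B, deposits +$275B.
FX purchase $357 billion: reserves +$357B, deposits 0.
Totals: Δreserves = +$793B, Δdeposits = +$436B.
Δrequired reserves = 5% × +$436B = +$21.8B.
Δexcess reserves = Δreserves − Δrequired = +$793B − (+$21.8B) = +$771.2 billion.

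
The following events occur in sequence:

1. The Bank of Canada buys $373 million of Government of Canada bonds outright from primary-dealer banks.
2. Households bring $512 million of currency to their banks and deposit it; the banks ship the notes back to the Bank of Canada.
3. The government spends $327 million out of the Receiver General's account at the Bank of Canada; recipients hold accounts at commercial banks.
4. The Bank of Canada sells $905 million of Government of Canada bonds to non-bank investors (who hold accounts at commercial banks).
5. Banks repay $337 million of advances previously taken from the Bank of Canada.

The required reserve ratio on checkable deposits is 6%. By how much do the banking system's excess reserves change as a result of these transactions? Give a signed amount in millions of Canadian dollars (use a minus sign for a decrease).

-$26.04 million

OMO purchase (from banks) $373 million: reserves +$373M, deposits 0.
Currency deposit $512 million: reserves +$512M, deposits +$512M.
Government spending $327 million: reserves +$327M, deposits +$327M.
Asset sale (to non-banks) $905 million: reserves −$905M, deposits −$905M.
Discount-window repayment $337 million: reserves −$337M, deposits 0.
Totals: Δreserves = −$30M, Δdeposits = −$66M.
Δrequired reserves = 6% × −$66M = −$3.96M.
Δexcess reserves = Δreserves − Δrequired = −$30M − (−$3.96M) = -$26.04 million.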